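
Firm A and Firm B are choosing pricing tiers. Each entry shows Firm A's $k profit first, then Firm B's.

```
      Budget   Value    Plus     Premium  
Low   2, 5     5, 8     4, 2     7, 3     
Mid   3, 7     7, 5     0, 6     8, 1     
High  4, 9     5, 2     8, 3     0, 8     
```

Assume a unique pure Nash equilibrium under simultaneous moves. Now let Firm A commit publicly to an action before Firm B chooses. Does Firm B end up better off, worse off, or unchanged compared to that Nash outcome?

worse off

Firm B best-responds to each possible Firm A move:
- Low → Firm B plays Value (best of 5, 8, 2, 3); Firm A gets 5.
- Mid → Firm B plays Budget (best of 7, 5, 6, 1); Firm A gets 3.
- High → Firm B plays Budget (best of 9, 2, 3, 8); Firm A gets 4.
Firm A's induced payoffs are 5, 3, 4, so Firm A commits to Low. Subgame-perfect outcome: (Low, Value) with payoffs (5, 8).
Under simultaneous play:
Firm A's best replies: Budget→High; Value→Mid; Plus→High; Premium→Mid.
Firm B's best replies: Low→Value; Mid→Budget; High→Budget.
The unique mutual best reply is (High, Budget), giving (4, 9).
Firm B earns 8 sequentially versus 9 at the Nash outcome: worse off.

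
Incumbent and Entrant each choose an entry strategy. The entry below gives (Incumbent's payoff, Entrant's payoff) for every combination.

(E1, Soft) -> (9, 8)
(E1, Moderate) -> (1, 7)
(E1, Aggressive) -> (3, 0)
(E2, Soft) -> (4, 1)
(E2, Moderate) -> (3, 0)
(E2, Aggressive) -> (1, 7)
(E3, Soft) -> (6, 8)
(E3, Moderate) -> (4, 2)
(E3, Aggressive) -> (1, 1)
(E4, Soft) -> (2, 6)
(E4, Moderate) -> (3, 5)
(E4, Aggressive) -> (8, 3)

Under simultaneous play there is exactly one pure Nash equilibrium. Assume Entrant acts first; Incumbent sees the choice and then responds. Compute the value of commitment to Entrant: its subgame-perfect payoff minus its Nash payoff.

Incumbent best-responds to each possible Entrant move:
- Soft: BR = E1, leader payoff 8.
- Moderate: BR = E3, leader payoff 2.
- Aggressive: BR = E4, leader payoff 3.
Entrant's induced payoffs are 8, 2, 3, so Entrant commits to Soft. Subgame-perfect outcome: (E1, Soft) with payoffs (9, 8).
For the simultaneous game, intersect best replies.
Incumbent's best replies: Soft→E1; Moderate→E3; Aggressive→E4.
Entrant's best replies: E1→Soft; E2→Aggressive; E3→Soft; E4→Soft.
Only (E1, Soft) has each player best-responding; Nash payoffs (9, 8).
Entrant's commitment gain: 8 − 8 = 0.

0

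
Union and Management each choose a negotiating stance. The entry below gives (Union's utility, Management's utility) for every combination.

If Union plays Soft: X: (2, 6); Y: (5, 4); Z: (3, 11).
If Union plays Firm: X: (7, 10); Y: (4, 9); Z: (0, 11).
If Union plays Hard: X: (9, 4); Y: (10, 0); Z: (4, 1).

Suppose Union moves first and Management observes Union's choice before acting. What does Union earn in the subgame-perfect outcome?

9

Work backward from Management's decision.
- Soft: Management compares 6, 4, 11 and picks Z; Union would get 3.
- Firm: Management compares 10, 9, 11 and picks Z; Union would get 0.
- Hard: Management compares 4, 0, 1 and picks X; Union would get 9.
Union's induced payoffs are 3, 0, 9, so Union commits to Hard. Subgame-perfect outcome: (Hard, X) with payoffs (9, 4).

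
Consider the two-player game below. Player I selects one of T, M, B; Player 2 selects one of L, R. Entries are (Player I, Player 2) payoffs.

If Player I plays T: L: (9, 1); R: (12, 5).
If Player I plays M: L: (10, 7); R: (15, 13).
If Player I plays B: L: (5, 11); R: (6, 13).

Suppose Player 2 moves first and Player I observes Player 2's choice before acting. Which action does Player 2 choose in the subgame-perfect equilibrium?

R

Work backward from Player I's decision.
- L: BR = M, leader payoff 7.
- R: BR = M, leader payoff 13.
Maximizing over 7, 13, Player 2 chooses R. Subgame-perfect outcome: (M, R) with payoffs (15, 13).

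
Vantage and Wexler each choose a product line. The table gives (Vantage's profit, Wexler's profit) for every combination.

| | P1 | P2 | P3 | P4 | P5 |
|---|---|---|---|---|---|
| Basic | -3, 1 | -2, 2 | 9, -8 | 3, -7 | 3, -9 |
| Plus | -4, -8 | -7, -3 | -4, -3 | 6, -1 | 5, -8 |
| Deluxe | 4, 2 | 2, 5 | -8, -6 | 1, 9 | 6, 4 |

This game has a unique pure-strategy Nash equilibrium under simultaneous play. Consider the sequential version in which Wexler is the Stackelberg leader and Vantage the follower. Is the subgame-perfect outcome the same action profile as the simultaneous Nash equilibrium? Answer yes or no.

Solve by backward induction (Wexler leads).
- P1 → Vantage plays Deluxe (best of -3, -4, 4); Wexler gets 2.
- P2 → Vantage plays Deluxe (best of -2, -7, 2); Wexler gets 5.
- P3 → Vantage plays Basic (best of 9, -4, -8); Wexler gets -8.
- P4 → Vantage plays Plus (best of 3, 6, 1); Wexler gets -1.
- P5 → Vantage plays Deluxe (best of 3, 5, 6); Wexler gets 4.
Wexler's induced payoffs are 2, 5, -8, -1, 4, so Wexler commits to P2. Subgame-perfect outcome: (Deluxe, P2) with payoffs (2, 5).
Now find the simultaneous Nash equilibrium.
Vantage's best replies: P1→Deluxe; P2→Deluxe; P3→Basic; P4→Plus; P5→Deluxe.
Wexler's best replies: Basic→P2; Plus→P4; Deluxe→P4.
The unique mutual best reply is (Plus, P4), giving (6, -1).
Sequential outcome (Deluxe, P2) differs from the Nash profile (Plus, P4).

no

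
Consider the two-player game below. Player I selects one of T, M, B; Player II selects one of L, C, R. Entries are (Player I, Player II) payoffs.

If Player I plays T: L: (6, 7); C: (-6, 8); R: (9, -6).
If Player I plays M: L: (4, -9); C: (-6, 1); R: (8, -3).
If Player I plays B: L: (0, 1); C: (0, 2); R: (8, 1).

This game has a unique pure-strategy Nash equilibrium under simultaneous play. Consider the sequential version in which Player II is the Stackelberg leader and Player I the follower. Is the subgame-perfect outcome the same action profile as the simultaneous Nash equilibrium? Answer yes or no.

Backward induction with Player II moving first.
- L: BR = T, leader payoff 7.
- C: BR = B, leader payoff 2.
- R: BR = T, leader payoff -6.
Player II's induced payoffs are 7, 2, -6, so Player II commits to L. Subgame-perfect outcome: (T, L) with payoffs (6, 7).
For the simultaneous game, intersect best replies.
Player I's best replies: L→T; C→B; R→T.
Player II's best replies: T→C; M→C; B→C.
The unique mutual best reply is (B, C), giving (0, 2).
Sequential outcome (T, L) differs from the Nash profile (B, C).

no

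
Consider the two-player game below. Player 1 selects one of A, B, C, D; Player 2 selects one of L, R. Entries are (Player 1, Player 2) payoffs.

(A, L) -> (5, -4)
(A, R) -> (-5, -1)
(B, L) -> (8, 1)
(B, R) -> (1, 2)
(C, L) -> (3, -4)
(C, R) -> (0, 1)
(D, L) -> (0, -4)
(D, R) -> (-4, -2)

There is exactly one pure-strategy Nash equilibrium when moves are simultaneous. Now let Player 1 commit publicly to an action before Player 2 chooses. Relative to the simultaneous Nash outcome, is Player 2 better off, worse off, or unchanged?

unchanged

Solve by backward induction (Player 1 leads).
- A: BR = R, leader payoff -5.
- B: BR = R, leader payoff 1.
- C: BR = R, leader payoff 0.
- D: BR = R, leader payoff -4.
Player 1's induced payoffs are -5, 1, 0, -4, so Player 1 commits to B. Subgame-perfect outcome: (B, R) with payoffs (1, 2).
Under simultaneous play:
Player 1's best replies: L→B; R→B.
Player 2's best replies: A→R; B→R; C→R; D→R.
Only (B, R) has each player best-responding; Nash payoffs (1, 2).
Player 2 earns 2 sequentially versus 2 at the Nash outcome: unchanged.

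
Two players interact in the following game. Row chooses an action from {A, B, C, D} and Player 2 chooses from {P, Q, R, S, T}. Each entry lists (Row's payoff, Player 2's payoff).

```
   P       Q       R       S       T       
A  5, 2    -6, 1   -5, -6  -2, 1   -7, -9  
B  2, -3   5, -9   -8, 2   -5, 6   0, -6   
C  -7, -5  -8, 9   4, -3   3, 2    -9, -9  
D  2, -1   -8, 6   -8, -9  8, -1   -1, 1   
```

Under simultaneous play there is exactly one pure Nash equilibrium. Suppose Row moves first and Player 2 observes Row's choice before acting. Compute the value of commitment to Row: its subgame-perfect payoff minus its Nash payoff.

0

Backward induction with Row moving first.
- A → Player 2 plays P (best of 2, 1, -6, 1, -9); Row gets 5.
- B → Player 2 plays S (best of -3, -9, 2, 6, -6); Row gets -5.
- C → Player 2 plays Q (best of -5, 9, -3, 2, -9); Row gets -8.
- D → Player 2 plays Q (best of -1, 6, -9, -1, 1); Row gets -8.
Maximizing over 5, -5, -8, -8, Row chooses A. Subgame-perfect outcome: (A, P) with payoffs (5, 2).
Now find the simultaneous Nash equilibrium.
Row's best replies: P→A; Q→B; R→C; S→D; T→B.
Player 2's best replies: A→P; B→S; C→Q; D→Q.
Only (A, P) has each player best-responding; Nash payoffs (5, 2).
Row's commitment gain: 5 − 5 = 0.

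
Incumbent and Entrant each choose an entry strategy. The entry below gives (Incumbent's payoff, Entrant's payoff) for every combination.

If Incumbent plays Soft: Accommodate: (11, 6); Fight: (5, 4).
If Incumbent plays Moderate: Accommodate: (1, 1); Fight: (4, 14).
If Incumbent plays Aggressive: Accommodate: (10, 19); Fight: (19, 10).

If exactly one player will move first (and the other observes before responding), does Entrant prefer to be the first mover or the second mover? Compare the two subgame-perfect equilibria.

first

If Incumbent leads: Entrant's best replies are Soft→Accommodate, Moderate→Fight, Aggressive→Accommodate; Incumbent's induced payoffs 11, 4, 10; outcome (Soft, Accommodate), payoffs (11, 6).
If Entrant leads: Incumbent's best replies are Accommodate→Soft, Fight→Aggressive; Entrant's induced payoffs 6, 10; outcome (Aggressive, Fight), payoffs (19, 10).
Entrant gets 10 moving first and 6 moving second, so Entrant prefers to move first.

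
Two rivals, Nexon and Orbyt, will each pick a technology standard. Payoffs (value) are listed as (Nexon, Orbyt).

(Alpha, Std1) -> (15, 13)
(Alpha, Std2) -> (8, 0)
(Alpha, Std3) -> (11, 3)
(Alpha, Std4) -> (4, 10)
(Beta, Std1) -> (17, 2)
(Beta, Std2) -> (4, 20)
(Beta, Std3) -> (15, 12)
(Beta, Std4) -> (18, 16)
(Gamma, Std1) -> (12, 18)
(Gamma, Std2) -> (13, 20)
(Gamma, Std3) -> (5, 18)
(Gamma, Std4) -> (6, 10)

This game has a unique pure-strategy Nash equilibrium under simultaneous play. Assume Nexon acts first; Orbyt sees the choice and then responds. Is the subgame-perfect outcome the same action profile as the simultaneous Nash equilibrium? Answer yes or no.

no

Solve by backward induction (Nexon leads).
- Alpha: BR = Std1, leader payoff 15.
- Beta: BR = Std2, leader payoff 4.
- Gamma: BR = Std2, leader payoff 13.
Nexon's induced payoffs are 15, 4, 13, so Nexon commits to Alpha. Subgame-perfect outcome: (Alpha, Std1) with payoffs (15, 13).
Under simultaneous play:
Nexon's best replies: Std1→Beta; Std2→Gamma; Std3→Beta; Std4→Beta.
Orbyt's best replies: Alpha→Std1; Beta→Std2; Gamma→Std2.
The unique mutual best reply is (Gamma, Std2), giving (13, 20).
Sequential outcome (Alpha, Std1) differs from the Nash profile (Gamma, Std2).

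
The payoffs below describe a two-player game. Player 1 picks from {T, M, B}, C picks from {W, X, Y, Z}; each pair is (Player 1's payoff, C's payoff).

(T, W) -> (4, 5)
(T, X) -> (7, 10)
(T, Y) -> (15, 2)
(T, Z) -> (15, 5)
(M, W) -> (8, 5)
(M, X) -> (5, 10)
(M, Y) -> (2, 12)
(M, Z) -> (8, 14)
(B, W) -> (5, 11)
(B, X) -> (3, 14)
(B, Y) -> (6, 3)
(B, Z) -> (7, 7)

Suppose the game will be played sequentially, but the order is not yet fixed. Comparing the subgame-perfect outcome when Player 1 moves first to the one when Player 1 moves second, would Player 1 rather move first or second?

first

If Player 1 leads: C's best replies are T→X, M→Z, B→X; Player 1's induced payoffs 7, 8, 3; outcome (M, Z), payoffs (8, 14).
If C leads: Player 1's best replies are W→M, X→T, Y→T, Z→T; C's induced payoffs 5, 10, 2, 5; outcome (T, X), payoffs (7, 10).
Player 1 gets 8 moving first and 7 moving second, so Player 1 prefers to move first.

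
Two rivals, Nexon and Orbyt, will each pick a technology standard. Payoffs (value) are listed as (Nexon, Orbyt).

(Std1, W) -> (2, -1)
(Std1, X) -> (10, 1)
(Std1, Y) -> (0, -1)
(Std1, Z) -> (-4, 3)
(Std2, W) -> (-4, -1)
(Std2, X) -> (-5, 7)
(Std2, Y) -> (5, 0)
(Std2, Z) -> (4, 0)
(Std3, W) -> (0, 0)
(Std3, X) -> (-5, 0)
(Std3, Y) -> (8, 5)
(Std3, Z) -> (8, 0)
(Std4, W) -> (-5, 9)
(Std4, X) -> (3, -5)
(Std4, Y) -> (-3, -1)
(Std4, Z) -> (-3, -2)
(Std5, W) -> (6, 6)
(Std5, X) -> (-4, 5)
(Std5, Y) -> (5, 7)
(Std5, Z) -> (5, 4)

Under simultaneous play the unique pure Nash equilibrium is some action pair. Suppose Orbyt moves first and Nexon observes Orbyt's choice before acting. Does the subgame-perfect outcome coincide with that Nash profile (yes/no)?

no

Work backward from Nexon's decision.
- W: BR = Std5, leader payoff 6.
- X: BR = Std1, leader payoff 1.
- Y: BR = Std3, leader payoff 5.
- Z: BR = Std3, leader payoff 0.
Orbyt's induced payoffs are 6, 1, 5, 0, so Orbyt commits to W. Subgame-perfect outcome: (Std5, W) with payoffs (6, 6).
Under simultaneous play:
Nexon's best replies: W→Std5; X→Std1; Y→Std3; Z→Std3.
Orbyt's best replies: Std1→Z; Std2→X; Std3→Y; Std4→W; Std5→Y.
Only (Std3, Y) has each player best-responding; Nash payoffs (8, 5).
Sequential outcome (Std5, W) differs from the Nash profile (Std3, Y).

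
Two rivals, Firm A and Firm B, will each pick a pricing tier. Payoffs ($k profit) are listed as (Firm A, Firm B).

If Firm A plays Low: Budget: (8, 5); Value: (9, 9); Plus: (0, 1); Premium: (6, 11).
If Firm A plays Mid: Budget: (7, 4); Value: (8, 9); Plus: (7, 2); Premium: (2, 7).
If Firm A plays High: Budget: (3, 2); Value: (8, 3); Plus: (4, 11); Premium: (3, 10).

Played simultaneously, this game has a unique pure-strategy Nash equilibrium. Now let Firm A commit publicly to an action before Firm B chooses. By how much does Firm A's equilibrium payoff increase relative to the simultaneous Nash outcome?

Solve by backward induction (Firm A leads).
- Low → Firm B plays Premium (best of 5, 9, 1, 11); Firm A gets 6.
- Mid → Firm B plays Value (best of 4, 9, 2, 7); Firm A gets 8.
- High → Firm B plays Plus (best of 2, 3, 11, 10); Firm A gets 4.
Firm A's induced payoffs are 6, 8, 4, so Firm A commits to Mid. Subgame-perfect outcome: (Mid, Value) with payoffs (8, 9).
Under simultaneous play:
Firm A's best replies: Budget→Low; Value→Low; Plus→Mid; Premium→Low.
Firm B's best replies: Low→Premium; Mid→Value; High→Plus.
The unique mutual best reply is (Low, Premium), giving (6, 11).
Firm A's commitment gain: 8 − 6 = 2.

2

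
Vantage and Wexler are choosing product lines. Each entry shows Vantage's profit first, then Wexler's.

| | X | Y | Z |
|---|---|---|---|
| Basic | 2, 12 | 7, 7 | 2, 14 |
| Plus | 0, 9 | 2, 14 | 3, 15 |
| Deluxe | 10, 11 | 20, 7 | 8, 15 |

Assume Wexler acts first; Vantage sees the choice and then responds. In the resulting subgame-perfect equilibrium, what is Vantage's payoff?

Backward induction with Wexler moving first.
- X: Vantage compares 2, 0, 10 and picks Deluxe; Wexler would get 11.
- Y: Vantage compares 7, 2, 20 and picks Deluxe; Wexler would get 7.
- Z: Vantage compares 2, 3, 8 and picks Deluxe; Wexler would get 15.
Among 11, 7, 15, the best is 15 at Z. Subgame-perfect outcome: (Deluxe, Z) with payoffs (8, 15).

8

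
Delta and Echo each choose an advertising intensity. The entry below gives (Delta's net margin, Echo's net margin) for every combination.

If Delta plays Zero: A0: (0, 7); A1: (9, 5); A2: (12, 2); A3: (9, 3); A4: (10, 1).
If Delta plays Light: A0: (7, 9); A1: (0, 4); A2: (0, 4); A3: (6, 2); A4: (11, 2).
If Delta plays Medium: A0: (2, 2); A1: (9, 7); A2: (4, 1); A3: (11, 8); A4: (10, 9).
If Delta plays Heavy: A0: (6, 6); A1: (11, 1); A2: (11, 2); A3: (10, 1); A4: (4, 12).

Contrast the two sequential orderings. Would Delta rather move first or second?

first

If Delta leads: Echo's best replies are Zero→A0, Light→A0, Medium→A4, Heavy→A4; Delta's induced payoffs 0, 7, 10, 4; outcome (Medium, A4), payoffs (10, 9).
If Echo leads: Delta's best replies are A0→Light, A1→Heavy, A2→Zero, A3→Medium, A4→Light; Echo's induced payoffs 9, 1, 2, 8, 2; outcome (Light, A0), payoffs (7, 9).
Delta gets 10 moving first and 7 moving second, so Delta prefers to move first.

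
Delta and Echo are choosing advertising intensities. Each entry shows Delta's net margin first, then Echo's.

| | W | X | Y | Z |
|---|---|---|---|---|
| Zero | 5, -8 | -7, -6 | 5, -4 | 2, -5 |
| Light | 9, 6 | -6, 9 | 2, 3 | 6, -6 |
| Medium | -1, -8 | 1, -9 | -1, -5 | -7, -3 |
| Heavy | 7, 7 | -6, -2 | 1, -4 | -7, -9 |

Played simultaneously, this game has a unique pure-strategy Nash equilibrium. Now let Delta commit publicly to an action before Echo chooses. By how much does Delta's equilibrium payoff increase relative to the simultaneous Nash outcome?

2

Work backward from Echo's decision.
- Zero: Echo compares -8, -6, -4, -5 and picks Y; Delta would get 5.
- Light: Echo compares 6, 9, 3, -6 and picks X; Delta would get -6.
- Medium: Echo compares -8, -9, -5, -3 and picks Z; Delta would get -7.
- Heavy: Echo compares 7, -2, -4, -9 and picks W; Delta would get 7.
Delta's induced payoffs are 5, -6, -7, 7, so Delta commits to Heavy. Subgame-perfect outcome: (Heavy, W) with payoffs (7, 7).
Under simultaneous play:
Delta's best replies: W→Light; X→Medium; Y→Zero; Z→Light.
Echo's best replies: Zero→Y; Light→X; Medium→Z; Heavy→W.
The unique mutual best reply is (Zero, Y), giving (5, -4).
Delta's commitment gain: 7 − 5 = 2.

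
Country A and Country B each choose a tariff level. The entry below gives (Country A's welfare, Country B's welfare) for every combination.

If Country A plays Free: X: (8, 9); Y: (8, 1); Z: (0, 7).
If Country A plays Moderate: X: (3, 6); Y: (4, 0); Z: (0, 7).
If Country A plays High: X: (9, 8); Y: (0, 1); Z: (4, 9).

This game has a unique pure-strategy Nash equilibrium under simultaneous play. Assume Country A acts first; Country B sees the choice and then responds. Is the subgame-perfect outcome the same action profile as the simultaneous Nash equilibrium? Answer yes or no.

Solve by backward induction (Country A leads).
- Free: BR = X, leader payoff 8.
- Moderate: BR = Z, leader payoff 0.
- High: BR = Z, leader payoff 4.
Maximizing over 8, 0, 4, Country A chooses Free. Subgame-perfect outcome: (Free, X) with payoffs (8, 9).
Under simultaneous play:
Country A's best replies: X→High; Y→Free; Z→High.
Country B's best replies: Free→X; Moderate→Z; High→Z.
The unique mutual best reply is (High, Z), giving (4, 9).
Sequential outcome (Free, X) differs from the Nash profile (High, Z).

no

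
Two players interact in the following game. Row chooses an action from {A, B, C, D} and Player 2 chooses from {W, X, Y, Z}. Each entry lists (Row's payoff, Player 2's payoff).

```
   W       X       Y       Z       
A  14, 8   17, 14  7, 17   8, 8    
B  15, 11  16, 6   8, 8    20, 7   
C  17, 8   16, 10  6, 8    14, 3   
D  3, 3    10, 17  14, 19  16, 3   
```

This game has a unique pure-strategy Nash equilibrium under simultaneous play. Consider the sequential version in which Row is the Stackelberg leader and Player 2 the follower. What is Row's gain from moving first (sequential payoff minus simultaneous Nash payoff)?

2

Solve by backward induction (Row leads).
- A → Player 2 plays Y (best of 8, 14, 17, 8); Row gets 7.
- B → Player 2 plays W (best of 11, 6, 8, 7); Row gets 15.
- C → Player 2 plays X (best of 8, 10, 8, 3); Row gets 16.
- D → Player 2 plays Y (best of 3, 17, 19, 3); Row gets 14.
Row's induced payoffs are 7, 15, 16, 14, so Row commits to C. Subgame-perfect outcome: (C, X) with payoffs (16, 10).
Under simultaneous play:
Row's best replies: W→C; X→A; Y→D; Z→B.
Player 2's best replies: A→Y; B→W; C→X; D→Y.
Only (D, Y) has each player best-responding; Nash payoffs (14, 19).
Row's commitment gain: 16 − 14 = 2.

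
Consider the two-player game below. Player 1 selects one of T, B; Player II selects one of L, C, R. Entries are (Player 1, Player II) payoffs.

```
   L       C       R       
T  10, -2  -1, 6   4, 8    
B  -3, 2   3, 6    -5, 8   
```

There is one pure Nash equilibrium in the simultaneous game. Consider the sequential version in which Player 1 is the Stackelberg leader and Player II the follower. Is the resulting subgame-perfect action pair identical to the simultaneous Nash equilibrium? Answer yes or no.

Solve by backward induction (Player 1 leads).
- T → Player II plays R (best of -2, 6, 8); Player 1 gets 4.
- B → Player II plays R (best of 2, 6, 8); Player 1 gets -5.
Among 4, -5, the best is 4 at T. Subgame-perfect outcome: (T, R) with payoffs (4, 8).
For the simultaneous game, intersect best replies.
Player 1's best replies: L→T; C→B; R→T.
Player II's best replies: T→R; B→R.
Only (T, R) has each player best-responding; Nash payoffs (4, 8).
Sequential outcome (T, R) coincides with the Nash profile (T, R).

yes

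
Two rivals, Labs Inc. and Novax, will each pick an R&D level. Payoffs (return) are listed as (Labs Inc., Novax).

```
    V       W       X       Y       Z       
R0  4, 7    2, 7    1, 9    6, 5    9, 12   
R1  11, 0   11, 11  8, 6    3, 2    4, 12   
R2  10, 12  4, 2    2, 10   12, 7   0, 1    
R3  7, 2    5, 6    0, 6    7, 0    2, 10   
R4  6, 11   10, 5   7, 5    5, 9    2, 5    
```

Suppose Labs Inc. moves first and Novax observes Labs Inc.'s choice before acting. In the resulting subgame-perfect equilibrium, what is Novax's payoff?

12

Backward induction with Labs Inc. moving first.
- R0 → Novax plays Z (best of 7, 7, 9, 5, 12); Labs Inc. gets 9.
- R1 → Novax plays Z (best of 0, 11, 6, 2, 12); Labs Inc. gets 4.
- R2 → Novax plays V (best of 12, 2, 10, 7, 1); Labs Inc. gets 10.
- R3 → Novax plays Z (best of 2, 6, 6, 0, 10); Labs Inc. gets 2.
- R4 → Novax plays V (best of 11, 5, 5, 9, 5); Labs Inc. gets 6.
Maximizing over 9, 4, 10, 2, 6, Labs Inc. chooses R2. Subgame-perfect outcome: (R2, V) with payoffs (10, 12).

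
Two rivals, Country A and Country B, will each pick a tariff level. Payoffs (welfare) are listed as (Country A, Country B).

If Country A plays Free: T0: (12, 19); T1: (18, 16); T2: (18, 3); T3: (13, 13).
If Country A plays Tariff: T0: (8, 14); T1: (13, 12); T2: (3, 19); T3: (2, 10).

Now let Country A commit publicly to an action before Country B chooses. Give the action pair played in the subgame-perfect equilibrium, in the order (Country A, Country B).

Solve by backward induction (Country A leads).
- Free: Country B compares 19, 16, 3, 13 and picks T0; Country A would get 12.
- Tariff: Country B compares 14, 12, 19, 10 and picks T2; Country A would get 3.
Among 12, 3, the best is 12 at Free. Subgame-perfect outcome: (Free, T0) with payoffs (12, 19).

(Free, T0)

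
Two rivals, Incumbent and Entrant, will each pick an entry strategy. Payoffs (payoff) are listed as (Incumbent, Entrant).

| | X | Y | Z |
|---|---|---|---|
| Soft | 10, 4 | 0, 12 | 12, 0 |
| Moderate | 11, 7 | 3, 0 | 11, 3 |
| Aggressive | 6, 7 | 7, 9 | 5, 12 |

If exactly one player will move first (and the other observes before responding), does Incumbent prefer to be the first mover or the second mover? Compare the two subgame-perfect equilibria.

first

If Incumbent leads: Entrant's best replies are Soft→Y, Moderate→X, Aggressive→Z; Incumbent's induced payoffs 0, 11, 5; outcome (Moderate, X), payoffs (11, 7).
If Entrant leads: Incumbent's best replies are X→Moderate, Y→Aggressive, Z→Soft; Entrant's induced payoffs 7, 9, 0; outcome (Aggressive, Y), payoffs (7, 9).
Incumbent gets 11 moving first and 7 moving second, so Incumbent prefers to move first.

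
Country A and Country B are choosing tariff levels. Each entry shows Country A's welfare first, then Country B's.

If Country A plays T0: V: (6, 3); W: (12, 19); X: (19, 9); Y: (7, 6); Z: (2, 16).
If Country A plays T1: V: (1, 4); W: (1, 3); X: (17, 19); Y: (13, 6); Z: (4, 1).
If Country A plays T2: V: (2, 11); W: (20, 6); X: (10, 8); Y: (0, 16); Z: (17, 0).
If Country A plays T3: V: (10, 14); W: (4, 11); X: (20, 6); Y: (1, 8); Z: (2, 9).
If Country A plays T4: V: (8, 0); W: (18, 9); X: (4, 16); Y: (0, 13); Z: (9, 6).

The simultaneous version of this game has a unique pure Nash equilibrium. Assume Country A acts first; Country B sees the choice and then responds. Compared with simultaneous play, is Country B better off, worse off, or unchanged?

Solve by backward induction (Country A leads).
- T0: Country B compares 3, 19, 9, 6, 16 and picks W; Country A would get 12.
- T1: Country B compares 4, 3, 19, 6, 1 and picks X; Country A would get 17.
- T2: Country B compares 11, 6, 8, 16, 0 and picks Y; Country A would get 0.
- T3: Country B compares 14, 11, 6, 8, 9 and picks V; Country A would get 10.
- T4: Country B compares 0, 9, 16, 13, 6 and picks X; Country A would get 4.
Among 12, 17, 0, 10, 4, the best is 17 at T1. Subgame-perfect outcome: (T1, X) with payoffs (17, 19).
Under simultaneous play:
Country A's best replies: V→T3; W→T2; X→T3; Y→T1; Z→T2.
Country B's best replies: T0→W; T1→X; T2→Y; T3→V; T4→X.
The unique mutual best reply is (T3, V), giving (10, 14).
Country B earns 19 sequentially versus 14 at the Nash outcome: better off.

better off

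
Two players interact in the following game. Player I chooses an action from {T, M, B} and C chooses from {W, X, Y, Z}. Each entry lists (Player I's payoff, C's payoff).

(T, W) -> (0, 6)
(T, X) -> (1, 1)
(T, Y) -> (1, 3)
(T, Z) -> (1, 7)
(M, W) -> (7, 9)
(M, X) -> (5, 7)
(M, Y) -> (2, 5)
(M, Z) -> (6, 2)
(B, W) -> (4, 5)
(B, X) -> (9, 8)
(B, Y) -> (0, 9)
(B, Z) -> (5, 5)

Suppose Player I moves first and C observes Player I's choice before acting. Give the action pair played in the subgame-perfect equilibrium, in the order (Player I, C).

(M, W)

Work backward from C's decision.
- T: C compares 6, 1, 3, 7 and picks Z; Player I would get 1.
- M: C compares 9, 7, 5, 2 and picks W; Player I would get 7.
- B: C compares 5, 8, 9, 5 and picks Y; Player I would get 0.
Maximizing over 1, 7, 0, Player I chooses M. Subgame-perfect outcome: (M, W) with payoffs (7, 9).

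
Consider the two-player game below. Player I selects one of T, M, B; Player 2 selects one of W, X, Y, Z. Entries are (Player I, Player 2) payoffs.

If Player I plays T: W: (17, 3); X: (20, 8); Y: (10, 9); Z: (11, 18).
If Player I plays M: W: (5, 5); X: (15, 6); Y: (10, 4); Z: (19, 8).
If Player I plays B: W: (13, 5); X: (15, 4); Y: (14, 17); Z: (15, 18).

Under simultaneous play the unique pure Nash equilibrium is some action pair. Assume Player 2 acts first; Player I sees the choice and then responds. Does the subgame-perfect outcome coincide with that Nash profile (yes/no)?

no

Solve by backward induction (Player 2 leads).
- W: Player I compares 17, 5, 13 and picks T; Player 2 would get 3.
- X: Player I compares 20, 15, 15 and picks T; Player 2 would get 8.
- Y: Player I compares 10, 10, 14 and picks B; Player 2 would get 17.
- Z: Player I compares 11, 19, 15 and picks M; Player 2 would get 8.
Among 3, 8, 17, 8, the best is 17 at Y. Subgame-perfect outcome: (B, Y) with payoffs (14, 17).
Under simultaneous play:
Player I's best replies: W→T; X→T; Y→B; Z→M.
Player 2's best replies: T→Z; M→Z; B→Z.
Only (M, Z) has each player best-responding; Nash payoffs (19, 8).
Sequential outcome (B, Y) differs from the Nash profile (M, Z).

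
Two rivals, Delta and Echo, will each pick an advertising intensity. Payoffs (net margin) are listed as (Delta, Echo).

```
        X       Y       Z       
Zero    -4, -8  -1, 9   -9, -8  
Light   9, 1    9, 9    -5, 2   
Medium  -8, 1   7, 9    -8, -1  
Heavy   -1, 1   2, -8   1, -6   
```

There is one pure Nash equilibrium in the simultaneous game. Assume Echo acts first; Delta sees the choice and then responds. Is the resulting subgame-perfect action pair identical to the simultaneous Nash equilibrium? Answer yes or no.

yes

Work backward from Delta's decision.
- X: BR = Light, leader payoff 1.
- Y: BR = Light, leader payoff 9.
- Z: BR = Heavy, leader payoff -6.
Echo's induced payoffs are 1, 9, -6, so Echo commits to Y. Subgame-perfect outcome: (Light, Y) with payoffs (9, 9).
Under simultaneous play:
Delta's best replies: X→Light; Y→Light; Z→Heavy.
Echo's best replies: Zero→Y; Light→Y; Medium→Y; Heavy→X.
Only (Light, Y) has each player best-responding; Nash payoffs (9, 9).
Sequential outcome (Light, Y) coincides with the Nash profile (Light, Y).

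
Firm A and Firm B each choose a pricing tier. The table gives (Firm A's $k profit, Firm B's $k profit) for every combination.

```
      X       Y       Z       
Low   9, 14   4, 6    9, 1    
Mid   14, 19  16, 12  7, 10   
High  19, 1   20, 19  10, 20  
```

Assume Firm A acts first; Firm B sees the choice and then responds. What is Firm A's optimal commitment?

Mid

Backward induction with Firm A moving first.
- Low → Firm B plays X (best of 14, 6, 1); Firm A gets 9.
- Mid → Firm B plays X (best of 19, 12, 10); Firm A gets 14.
- High → Firm B plays Z (best of 1, 19, 20); Firm A gets 10.
Maximizing over 9, 14, 10, Firm A chooses Mid. Subgame-perfect outcome: (Mid, X) with payoffs (14, 19).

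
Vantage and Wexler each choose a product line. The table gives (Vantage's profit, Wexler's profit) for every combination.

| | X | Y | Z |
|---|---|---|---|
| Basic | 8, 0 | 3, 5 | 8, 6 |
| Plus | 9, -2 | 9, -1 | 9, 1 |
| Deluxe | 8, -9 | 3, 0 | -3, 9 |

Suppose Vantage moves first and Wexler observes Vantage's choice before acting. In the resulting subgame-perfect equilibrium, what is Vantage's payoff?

9

Solve by backward induction (Vantage leads).
- Basic → Wexler plays Z (best of 0, 5, 6); Vantage gets 8.
- Plus → Wexler plays Z (best of -2, -1, 1); Vantage gets 9.
- Deluxe → Wexler plays Z (best of -9, 0, 9); Vantage gets -3.
Among 8, 9, -3, the best is 9 at Plus. Subgame-perfect outcome: (Plus, Z) with payoffs (9, 1).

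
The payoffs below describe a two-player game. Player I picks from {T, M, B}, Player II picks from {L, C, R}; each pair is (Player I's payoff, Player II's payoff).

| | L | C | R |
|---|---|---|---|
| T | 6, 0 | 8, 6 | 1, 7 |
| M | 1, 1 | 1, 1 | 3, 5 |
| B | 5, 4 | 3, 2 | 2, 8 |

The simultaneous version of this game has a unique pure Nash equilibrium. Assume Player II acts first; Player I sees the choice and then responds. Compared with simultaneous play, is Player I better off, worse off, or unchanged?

better off

Backward induction with Player II moving first.
- L: BR = T, leader payoff 0.
- C: BR = T, leader payoff 6.
- R: BR = M, leader payoff 5.
Player II's induced payoffs are 0, 6, 5, so Player II commits to C. Subgame-perfect outcome: (T, C) with payoffs (8, 6).
For the simultaneous game, intersect best replies.
Player I's best replies: L→T; C→T; R→M.
Player II's best replies: T→R; M→R; B→R.
Only (M, R) has each player best-responding; Nash payoffs (3, 5).
Player I earns 8 sequentially versus 3 at the Nash outcome: better off.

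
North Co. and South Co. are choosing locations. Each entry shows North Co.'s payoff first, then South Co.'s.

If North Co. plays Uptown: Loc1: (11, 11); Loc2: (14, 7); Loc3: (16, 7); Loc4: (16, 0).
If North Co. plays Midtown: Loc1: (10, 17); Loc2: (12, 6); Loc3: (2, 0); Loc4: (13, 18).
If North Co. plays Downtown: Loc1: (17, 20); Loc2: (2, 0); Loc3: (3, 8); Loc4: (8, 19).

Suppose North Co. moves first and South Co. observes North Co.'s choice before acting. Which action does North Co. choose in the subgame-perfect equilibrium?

Solve by backward induction (North Co. leads).
- Uptown: South Co. compares 11, 7, 7, 0 and picks Loc1; North Co. would get 11.
- Midtown: South Co. compares 17, 6, 0, 18 and picks Loc4; North Co. would get 13.
- Downtown: South Co. compares 20, 0, 8, 19 and picks Loc1; North Co. would get 17.
North Co.'s induced payoffs are 11, 13, 17, so North Co. commits to Downtown. Subgame-perfect outcome: (Downtown, Loc1) with payoffs (17, 20).

Downtown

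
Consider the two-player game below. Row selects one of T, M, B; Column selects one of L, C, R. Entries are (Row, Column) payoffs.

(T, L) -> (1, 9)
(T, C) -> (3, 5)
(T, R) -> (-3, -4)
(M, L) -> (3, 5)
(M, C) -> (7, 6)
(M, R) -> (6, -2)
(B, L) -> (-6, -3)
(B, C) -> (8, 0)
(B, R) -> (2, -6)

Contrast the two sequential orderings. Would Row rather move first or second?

If Row leads: Column's best replies are T→L, M→C, B→C; Row's induced payoffs 1, 7, 8; outcome (B, C), payoffs (8, 0).
If Column leads: Row's best replies are L→M, C→B, R→M; Column's induced payoffs 5, 0, -2; outcome (M, L), payoffs (3, 5).
Row gets 8 moving first and 3 moving second, so Row prefers to move first.

first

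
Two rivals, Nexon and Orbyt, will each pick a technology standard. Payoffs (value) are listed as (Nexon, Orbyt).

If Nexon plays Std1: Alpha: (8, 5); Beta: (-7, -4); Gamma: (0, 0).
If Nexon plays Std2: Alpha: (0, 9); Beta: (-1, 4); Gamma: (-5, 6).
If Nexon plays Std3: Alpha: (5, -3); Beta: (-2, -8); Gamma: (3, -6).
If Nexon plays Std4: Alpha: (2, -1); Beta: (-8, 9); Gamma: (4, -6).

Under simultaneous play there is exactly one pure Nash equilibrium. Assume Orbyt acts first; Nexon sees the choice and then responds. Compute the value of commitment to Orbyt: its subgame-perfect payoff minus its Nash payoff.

0

Solve by backward induction (Orbyt leads).
- Alpha: Nexon compares 8, 0, 5, 2 and picks Std1; Orbyt would get 5.
- Beta: Nexon compares -7, -1, -2, -8 and picks Std2; Orbyt would get 4.
- Gamma: Nexon compares 0, -5, 3, 4 and picks Std4; Orbyt would get -6.
Orbyt's induced payoffs are 5, 4, -6, so Orbyt commits to Alpha. Subgame-perfect outcome: (Std1, Alpha) with payoffs (8, 5).
Under simultaneous play:
Nexon's best replies: Alpha→Std1; Beta→Std2; Gamma→Std4.
Orbyt's best replies: Std1→Alpha; Std2→Alpha; Std3→Alpha; Std4→Beta.
Only (Std1, Alpha) has each player best-responding; Nash payoffs (8, 5).
Orbyt's commitment gain: 5 − 5 = 0.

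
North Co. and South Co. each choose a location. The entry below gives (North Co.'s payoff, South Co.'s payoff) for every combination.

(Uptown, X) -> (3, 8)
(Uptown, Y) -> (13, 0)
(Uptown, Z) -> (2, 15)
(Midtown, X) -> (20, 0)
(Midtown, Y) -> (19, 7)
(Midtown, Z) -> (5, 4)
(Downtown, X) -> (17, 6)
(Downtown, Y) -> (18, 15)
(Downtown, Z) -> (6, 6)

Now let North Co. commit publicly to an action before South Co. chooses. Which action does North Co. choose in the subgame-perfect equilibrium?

Solve by backward induction (North Co. leads).
- Uptown → South Co. plays Z (best of 8, 0, 15); North Co. gets 2.
- Midtown → South Co. plays Y (best of 0, 7, 4); North Co. gets 19.
- Downtown → South Co. plays Y (best of 6, 15, 6); North Co. gets 18.
North Co.'s induced payoffs are 2, 19, 18, so North Co. commits to Midtown. Subgame-perfect outcome: (Midtown, Y) with payoffs (19, 7).

Midtown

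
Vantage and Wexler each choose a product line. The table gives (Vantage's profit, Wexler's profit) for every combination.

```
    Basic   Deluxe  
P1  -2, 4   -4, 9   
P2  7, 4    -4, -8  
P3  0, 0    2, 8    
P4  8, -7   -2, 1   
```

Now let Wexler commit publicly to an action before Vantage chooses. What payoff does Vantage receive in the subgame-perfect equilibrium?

2

Work backward from Vantage's decision.
- Basic: Vantage compares -2, 7, 0, 8 and picks P4; Wexler would get -7.
- Deluxe: Vantage compares -4, -4, 2, -2 and picks P3; Wexler would get 8.
Among -7, 8, the best is 8 at Deluxe. Subgame-perfect outcome: (P3, Deluxe) with payoffs (2, 8).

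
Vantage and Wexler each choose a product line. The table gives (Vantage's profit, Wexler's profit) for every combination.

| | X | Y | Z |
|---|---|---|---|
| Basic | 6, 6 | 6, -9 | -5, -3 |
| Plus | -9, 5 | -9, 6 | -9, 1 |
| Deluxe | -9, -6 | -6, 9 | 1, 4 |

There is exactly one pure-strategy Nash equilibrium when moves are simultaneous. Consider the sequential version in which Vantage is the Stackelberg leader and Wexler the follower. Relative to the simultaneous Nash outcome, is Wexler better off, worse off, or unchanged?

unchanged

Wexler best-responds to each possible Vantage move:
- Basic: Wexler compares 6, -9, -3 and picks X; Vantage would get 6.
- Plus: Wexler compares 5, 6, 1 and picks Y; Vantage would get -9.
- Deluxe: Wexler compares -6, 9, 4 and picks Y; Vantage would get -6.
Among 6, -9, -6, the best is 6 at Basic. Subgame-perfect outcome: (Basic, X) with payoffs (6, 6).
For the simultaneous game, intersect best replies.
Vantage's best replies: X→Basic; Y→Basic; Z→Deluxe.
Wexler's best replies: Basic→X; Plus→Y; Deluxe→Y.
Only (Basic, X) has each player best-responding; Nash payoffs (6, 6).
Wexler earns 6 sequentially versus 6 at the Nash outcome: unchanged.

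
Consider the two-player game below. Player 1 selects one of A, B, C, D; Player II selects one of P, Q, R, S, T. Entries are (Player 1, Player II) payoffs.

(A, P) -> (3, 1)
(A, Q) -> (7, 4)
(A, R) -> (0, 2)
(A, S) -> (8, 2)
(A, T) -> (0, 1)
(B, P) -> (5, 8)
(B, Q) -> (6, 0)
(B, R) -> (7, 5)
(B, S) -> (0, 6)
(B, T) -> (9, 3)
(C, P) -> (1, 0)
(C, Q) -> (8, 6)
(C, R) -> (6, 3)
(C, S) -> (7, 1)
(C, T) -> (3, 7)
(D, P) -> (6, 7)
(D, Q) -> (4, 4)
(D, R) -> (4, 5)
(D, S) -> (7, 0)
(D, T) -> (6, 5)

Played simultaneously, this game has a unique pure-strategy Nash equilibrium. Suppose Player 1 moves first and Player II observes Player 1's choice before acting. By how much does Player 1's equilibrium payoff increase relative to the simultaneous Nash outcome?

1

Player II best-responds to each possible Player 1 move:
- A → Player II plays Q (best of 1, 4, 2, 2, 1); Player 1 gets 7.
- B → Player II plays P (best of 8, 0, 5, 6, 3); Player 1 gets 5.
- C → Player II plays T (best of 0, 6, 3, 1, 7); Player 1 gets 3.
- D → Player II plays P (best of 7, 4, 5, 0, 5); Player 1 gets 6.
Among 7, 5, 3, 6, the best is 7 at A. Subgame-perfect outcome: (A, Q) with payoffs (7, 4).
For the simultaneous game, intersect best replies.
Player 1's best replies: P→D; Q→C; R→B; S→A; T→B.
Player II's best replies: A→Q; B→P; C→T; D→P.
The unique mutual best reply is (D, P), giving (6, 7).
Player 1's commitment gain: 7 − 6 = 1.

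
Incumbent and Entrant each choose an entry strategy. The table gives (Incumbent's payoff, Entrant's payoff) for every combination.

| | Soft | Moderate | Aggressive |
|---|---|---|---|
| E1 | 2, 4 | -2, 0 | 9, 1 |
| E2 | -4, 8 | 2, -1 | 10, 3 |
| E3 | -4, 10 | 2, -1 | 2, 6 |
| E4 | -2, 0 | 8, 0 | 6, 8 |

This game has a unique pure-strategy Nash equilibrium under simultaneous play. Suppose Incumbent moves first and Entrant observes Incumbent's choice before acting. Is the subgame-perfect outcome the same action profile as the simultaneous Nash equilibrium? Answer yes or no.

Backward induction with Incumbent moving first.
- E1: Entrant compares 4, 0, 1 and picks Soft; Incumbent would get 2.
- E2: Entrant compares 8, -1, 3 and picks Soft; Incumbent would get -4.
- E3: Entrant compares 10, -1, 6 and picks Soft; Incumbent would get -4.
- E4: Entrant compares 0, 0, 8 and picks Aggressive; Incumbent would get 6.
Incumbent's induced payoffs are 2, -4, -4, 6, so Incumbent commits to E4. Subgame-perfect outcome: (E4, Aggressive) with payoffs (6, 8).
Now find the simultaneous Nash equilibrium.
Incumbent's best replies: Soft→E1; Moderate→E4; Aggressive→E2.
Entrant's best replies: E1→Soft; E2→Soft; E3→Soft; E4→Aggressive.
Only (E1, Soft) has each player best-responding; Nash payoffs (2, 4).
Sequential outcome (E4, Aggressive) differs from the Nash profile (E1, Soft).

no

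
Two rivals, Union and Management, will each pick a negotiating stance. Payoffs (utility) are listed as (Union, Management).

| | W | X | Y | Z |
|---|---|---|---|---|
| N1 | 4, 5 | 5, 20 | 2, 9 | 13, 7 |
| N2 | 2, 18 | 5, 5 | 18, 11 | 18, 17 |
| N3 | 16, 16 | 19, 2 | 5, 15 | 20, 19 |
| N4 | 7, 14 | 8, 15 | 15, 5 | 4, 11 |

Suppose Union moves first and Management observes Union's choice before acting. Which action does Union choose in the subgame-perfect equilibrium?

N3

Management best-responds to each possible Union move:
- N1 → Management plays X (best of 5, 20, 9, 7); Union gets 5.
- N2 → Management plays W (best of 18, 5, 11, 17); Union gets 2.
- N3 → Management plays Z (best of 16, 2, 15, 19); Union gets 20.
- N4 → Management plays X (best of 14, 15, 5, 11); Union gets 8.
Among 5, 2, 20, 8, the best is 20 at N3. Subgame-perfect outcome: (N3, Z) with payoffs (20, 19).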